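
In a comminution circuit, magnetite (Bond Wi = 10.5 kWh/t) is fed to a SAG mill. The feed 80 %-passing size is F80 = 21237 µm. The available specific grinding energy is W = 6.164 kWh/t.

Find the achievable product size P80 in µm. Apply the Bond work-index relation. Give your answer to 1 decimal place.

W = 10·Wi·[P80^(−½) − F80^(−½)]
⇒ 1/√P80 = W/(10·Wi) + 1/√F80
  = 6.1640/(10·10.5) + 1/√21237 = 0.058705 + 0.006862 = 0.065567
P80 = (1/0.065567)² = 15.2516² = 232.61 µm

P80 = 232.6 µm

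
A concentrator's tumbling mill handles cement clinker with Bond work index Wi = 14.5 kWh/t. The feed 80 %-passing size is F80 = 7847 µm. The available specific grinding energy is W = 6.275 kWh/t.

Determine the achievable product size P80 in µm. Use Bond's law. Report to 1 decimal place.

W = 10 Wi (P80^-0.5 − F80^-0.5)
⇒ 1/√P80 = W/(10 Wi) + 1/√F80
  = 6.2750/(10·14.5) + 1/√7847 = 0.043276 + 0.011289 = 0.054565
P80 = (1/0.054565)² = 18.3269² = 335.87 µm

P80 = 335.9 µm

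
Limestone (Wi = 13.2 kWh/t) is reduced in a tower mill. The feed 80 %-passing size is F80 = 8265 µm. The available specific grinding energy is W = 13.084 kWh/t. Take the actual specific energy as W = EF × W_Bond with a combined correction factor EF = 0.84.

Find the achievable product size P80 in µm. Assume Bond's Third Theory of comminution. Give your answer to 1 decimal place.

W = 10 Wi (P80^-0.5 − F80^-0.5)
W_Bond = W / EF = 13.084 / 0.84 = 15.5762 kWh/t
P80^-0.5 = F80^-0.5 + W_Bond/(10 Wi)
  = 15.5762/(10·13.2) + 1/√8265 = 0.118001 + 0.011000 = 0.129001
P80 = (1/0.129001)² = 7.7519² = 60.09 µm

P80 = 60.1 µm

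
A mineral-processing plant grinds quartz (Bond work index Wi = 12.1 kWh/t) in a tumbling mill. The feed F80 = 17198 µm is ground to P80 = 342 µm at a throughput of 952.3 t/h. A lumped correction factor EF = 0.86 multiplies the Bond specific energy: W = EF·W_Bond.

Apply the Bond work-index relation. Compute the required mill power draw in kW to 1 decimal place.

W = 10·Wi·(P80^(-½) − F80^(-½))
W = 10·12.1·(1/√342 − 1/√17198) = 10·12.1·(0.046448) = 5.6203 kWh/t
With EF = 0.86: W = 5.6203·0.86 = 4.8334 kWh/t
Power = W × throughput = 4.8334 kWh/t × 952.3 t/h = 4602.9 kW

P = 4602.9 kW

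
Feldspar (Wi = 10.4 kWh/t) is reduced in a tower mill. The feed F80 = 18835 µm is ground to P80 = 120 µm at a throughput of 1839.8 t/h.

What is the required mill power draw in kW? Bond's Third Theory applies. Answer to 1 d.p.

Bond: W = 10·Wi·(1/√P80 − 1/√F80)
W = 10·10.4·(1/√120 − 1/√18835) = 10·10.4·(0.084001) = 8.7361 kWh/t
P_mill = W·ṁ = 8.7361·1839.8 = 16072.6 kW

P = 16072.6 kW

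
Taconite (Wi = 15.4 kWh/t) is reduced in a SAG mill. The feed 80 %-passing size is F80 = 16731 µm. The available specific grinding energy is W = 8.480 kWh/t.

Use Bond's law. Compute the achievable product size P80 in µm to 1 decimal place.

W = 10·Wi·(P80^(-½) − F80^(-½))
P80^-0.5 = F80^-0.5 + W/(10 Wi)
  = 8.4800/(10·15.4) + 1/√16731 = 0.055065 + 0.007731 = 0.062796
P80 = (1/0.062796)² = 15.9246² = 253.59 µm

P80 = 253.6 µm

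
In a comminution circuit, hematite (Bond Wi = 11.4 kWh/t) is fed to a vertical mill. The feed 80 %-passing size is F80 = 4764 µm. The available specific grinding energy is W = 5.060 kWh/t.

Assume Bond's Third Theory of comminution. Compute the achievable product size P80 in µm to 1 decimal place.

P80 = 288.5 µm

W = 10 Wi (1/√P80 − 1/√F80)  [Bond]
1/√P80 = 1/√F80 + W/(10·Wi)
  = 5.0600/(10·11.4) + 1/√4764 = 0.044386 + 0.014488 = 0.058874
P80 = (1/0.058874)² = 16.9854² = 288.50 µm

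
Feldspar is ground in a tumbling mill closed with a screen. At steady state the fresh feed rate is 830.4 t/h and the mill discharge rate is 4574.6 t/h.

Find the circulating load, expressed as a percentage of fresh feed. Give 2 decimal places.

CL = 450.89 %

M = F + R at steady state, so:
R = M − F = 4574.6 − 830.4 = 3744.2 t/h
CL = 100·R/F = 100·3744.2/830.4 = 450.89 %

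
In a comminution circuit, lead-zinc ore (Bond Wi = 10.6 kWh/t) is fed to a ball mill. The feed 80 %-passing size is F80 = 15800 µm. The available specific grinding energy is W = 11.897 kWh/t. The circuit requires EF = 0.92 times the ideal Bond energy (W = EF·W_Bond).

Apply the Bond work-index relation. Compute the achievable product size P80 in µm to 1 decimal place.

P80 = 59.2 µm

Bond:  W = 10 Wi (1/√P − 1/√F)
W_Bond = W / EF = 11.897 / 0.92 = 12.9315 kWh/t
P80^-0.5 = F80^-0.5 + W_Bond/(10 Wi)
  = 12.9315/(10·10.6) + 1/√15800 = 0.121995 + 0.007956 = 0.129951
P80 = (1/0.129951)² = 7.6952² = 59.22 µm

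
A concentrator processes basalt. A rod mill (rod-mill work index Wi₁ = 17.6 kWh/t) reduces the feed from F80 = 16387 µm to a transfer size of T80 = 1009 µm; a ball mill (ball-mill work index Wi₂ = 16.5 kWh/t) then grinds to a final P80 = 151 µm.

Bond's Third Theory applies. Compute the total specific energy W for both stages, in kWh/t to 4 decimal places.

W = 12.3989 kWh/t

Bond: W = 10·Wi·(1/√P80 − 1/√F80)
Stage 1 (16387→1009 µm, Wi₁=17.6): W₁ = 10·17.6·(0.031481 − 0.007812) = 4.1659 kWh/t
Stage 2 (1009→151 µm, Wi₂=16.5): W₂ = 10·16.5·(0.081379 − 0.031481) = 8.2331 kWh/t
W = W₁ + W₂ = 4.1659 + 8.2331 = 12.3989 kWh/t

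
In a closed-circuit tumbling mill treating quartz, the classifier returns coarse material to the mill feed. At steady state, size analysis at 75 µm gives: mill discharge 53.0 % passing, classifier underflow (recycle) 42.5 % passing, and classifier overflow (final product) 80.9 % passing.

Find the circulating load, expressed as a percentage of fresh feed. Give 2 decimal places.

Balance %-passing 75 µm (r = R/F):
d + r·d = r·u + o → r(d−u) = o−d
r = (80.9 − 53.0)/(53.0 − 42.5) = 27.9/10.5 = 2.6571
CL = 100·r = 265.71 %

CL = 265.71 %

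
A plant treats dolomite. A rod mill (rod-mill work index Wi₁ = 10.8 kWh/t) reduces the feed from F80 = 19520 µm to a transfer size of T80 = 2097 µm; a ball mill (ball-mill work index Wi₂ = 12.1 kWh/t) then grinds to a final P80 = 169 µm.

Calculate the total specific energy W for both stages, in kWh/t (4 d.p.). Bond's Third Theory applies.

Bond:  W = 10 Wi (1/√P − 1/√F)
Stage 1 (19520→2097 µm, Wi₁=10.8): W₁ = 10·10.8·(0.021837 − 0.007157) = 1.5854 kWh/t
Stage 2 (2097→169 µm, Wi₂=12.1): W₂ = 10·12.1·(0.076923 − 0.021837) = 6.6654 kWh/t
W = W₁ + W₂ = 1.5854 + 6.6654 = 8.2508 kWh/t

W = 8.2508 kWh/t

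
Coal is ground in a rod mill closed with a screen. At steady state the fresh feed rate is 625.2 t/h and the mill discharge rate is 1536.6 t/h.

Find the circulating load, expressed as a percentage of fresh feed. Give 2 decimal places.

M = F + R at steady state, so:
R = M − F = 1536.6 − 625.2 = 911.4 t/h
CL = 100·R/F = 100·911.4/625.2 = 145.78 %

CL = 145.78 %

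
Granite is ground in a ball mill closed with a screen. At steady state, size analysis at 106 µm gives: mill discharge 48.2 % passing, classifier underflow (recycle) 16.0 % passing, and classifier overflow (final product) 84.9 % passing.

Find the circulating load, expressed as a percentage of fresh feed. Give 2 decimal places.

Two-product formula at 106 µm:
(1+r)·d = r·u + o ⇒ r = (o−d)/(d−u)
r = (84.9 − 48.2)/(48.2 − 16.0) = 36.7/32.2 = 1.1398
CL = 100·r = 113.98 %

CL = 113.98 %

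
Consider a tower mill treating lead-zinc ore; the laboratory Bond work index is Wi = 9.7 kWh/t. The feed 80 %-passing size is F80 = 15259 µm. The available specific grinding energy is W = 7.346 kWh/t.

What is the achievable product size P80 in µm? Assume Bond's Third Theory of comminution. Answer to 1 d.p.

P80 = 142.3 µm

W = 10·Wi·[P80^(−½) − F80^(−½)]
⇒ 1/√P80 = W/(10 Wi) + 1/√F80
  = 7.3460/(10·9.7) + 1/√15259 = 0.075732 + 0.008095 = 0.083827
P80 = (1/0.083827)² = 11.9293² = 142.31 µm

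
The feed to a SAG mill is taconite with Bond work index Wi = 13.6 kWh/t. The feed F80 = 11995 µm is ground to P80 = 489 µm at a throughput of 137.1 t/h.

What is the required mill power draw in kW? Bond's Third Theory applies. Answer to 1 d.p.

P = 672.9 kW

W = 10 Wi / √P80 − 10 Wi / √F80
W = 10·13.6·(1/√489 − 1/√11995) = 10·13.6·(0.036091) = 4.9084 kWh/t
P_mill = W·ṁ = 4.9084·137.1 = 672.9 kW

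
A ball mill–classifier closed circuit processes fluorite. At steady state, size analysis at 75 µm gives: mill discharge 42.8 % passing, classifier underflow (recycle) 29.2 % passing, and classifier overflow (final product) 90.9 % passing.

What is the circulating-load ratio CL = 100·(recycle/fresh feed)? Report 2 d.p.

Classifier node, passing 75 µm:
(1+r)·d = r·u + o ⇒ r = (o−d)/(d−u)
r = (90.9 − 42.8)/(42.8 − 29.2) = 48.1/13.6 = 3.5368
CL = 100·r = 353.68 %

CL = 353.68 %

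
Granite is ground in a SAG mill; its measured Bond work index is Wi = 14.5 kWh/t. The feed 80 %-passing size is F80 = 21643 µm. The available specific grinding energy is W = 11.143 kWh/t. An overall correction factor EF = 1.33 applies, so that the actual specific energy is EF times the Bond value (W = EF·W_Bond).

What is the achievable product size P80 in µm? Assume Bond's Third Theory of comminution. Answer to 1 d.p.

P80 = 239.8 µm

W = 10·Wi·[P80^(−½) − F80^(−½)]
W_Bond = W / EF = 11.143 / 1.33 = 8.3782 kWh/t
P80^(−½) = W_Bond/(10 Wi) + F80^(−½)
  = 8.3782/(10·14.5) + 1/√21643 = 0.057781 + 0.006797 = 0.064578
P80 = (1/0.064578)² = 15.4851² = 239.79 µm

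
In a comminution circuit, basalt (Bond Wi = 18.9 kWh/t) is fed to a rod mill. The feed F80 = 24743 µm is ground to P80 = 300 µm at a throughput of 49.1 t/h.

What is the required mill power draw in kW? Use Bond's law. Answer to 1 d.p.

P = 476.8 kW

W = 10·Wi·[P80^(−½) − F80^(−½)]
W = 10·18.9·(1/√300 − 1/√24743) = 10·18.9·(0.051378) = 9.7104 kWh/t
P = W·T = 9.7104·49.1 = 476.8 kW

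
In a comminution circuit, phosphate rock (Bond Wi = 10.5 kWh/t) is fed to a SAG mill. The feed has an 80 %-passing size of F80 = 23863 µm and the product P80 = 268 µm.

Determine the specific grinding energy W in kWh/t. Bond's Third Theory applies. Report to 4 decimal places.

W = 5.7342 kWh/t

W = 10·Wi·[P80^(−½) − F80^(−½)]
1/√268 = 0.061085;  1/√23863 = 0.006473
W = 10·10.5·(0.061085 − 0.006473) = 5.7342 kWh/t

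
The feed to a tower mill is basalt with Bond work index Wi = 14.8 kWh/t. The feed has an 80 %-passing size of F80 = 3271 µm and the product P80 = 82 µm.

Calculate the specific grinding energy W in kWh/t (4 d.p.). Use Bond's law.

W = 13.7561 kWh/t

W = 10·Wi·(P80^(-½) − F80^(-½))
1/√82 = 0.110432;  1/√3271 = 0.017485
W = 10·14.8·(0.110432 − 0.017485) = 13.7561 kWh/t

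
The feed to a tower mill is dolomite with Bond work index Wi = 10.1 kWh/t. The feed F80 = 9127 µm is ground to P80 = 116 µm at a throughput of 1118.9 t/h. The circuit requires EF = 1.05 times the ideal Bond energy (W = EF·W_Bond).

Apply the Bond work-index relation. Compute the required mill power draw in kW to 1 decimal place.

P = 9775.2 kW

Bond:  W = 10 Wi (1/√P − 1/√F)
W = 10·10.1·(1/√116 − 1/√9127) = 10·10.1·(0.082380) = 8.3204 kWh/t
Apply correction: 8.3204 × 1.05 = 8.7364 kWh/t
Mill draw = 8.7364 × 1118.9 = 9775.2 kW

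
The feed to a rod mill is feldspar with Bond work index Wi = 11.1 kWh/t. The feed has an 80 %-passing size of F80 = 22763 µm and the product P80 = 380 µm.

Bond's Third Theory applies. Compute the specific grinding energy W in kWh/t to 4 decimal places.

W = 10·Wi·[P80^(−½) − F80^(−½)]
1/√380 = 0.051299;  1/√22763 = 0.006628
W = 10·11.1·(0.051299 − 0.006628) = 4.9585 kWh/t

W = 4.9585 kWh/t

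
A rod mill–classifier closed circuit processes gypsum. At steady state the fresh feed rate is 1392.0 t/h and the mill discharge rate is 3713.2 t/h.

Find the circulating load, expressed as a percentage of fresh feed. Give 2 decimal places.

CL = 166.75 %

Mill node: discharge = fresh + recycle.
R = M − F = 3713.2 − 1392.0 = 2321.2 t/h
CL = 100·R/F = 100·2321.2/1392.0 = 166.75 %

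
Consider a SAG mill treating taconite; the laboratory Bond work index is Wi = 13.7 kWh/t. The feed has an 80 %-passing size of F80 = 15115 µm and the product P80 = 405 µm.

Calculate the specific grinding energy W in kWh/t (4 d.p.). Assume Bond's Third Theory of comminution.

W = 10 Wi / √P80 − 10 Wi / √F80
1/√405 = 0.049690;  1/√15115 = 0.008134
W = 10·13.7·(0.049690 − 0.008134) = 5.6932 kWh/t

W = 5.6932 kWh/t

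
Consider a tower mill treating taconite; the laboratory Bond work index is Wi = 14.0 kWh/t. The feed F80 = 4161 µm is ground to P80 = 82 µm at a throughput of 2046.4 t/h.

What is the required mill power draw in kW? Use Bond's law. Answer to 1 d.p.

P = 27196.8 kW

W = 10 Wi / √P80 − 10 Wi / √F80
W = 10·14.0·(1/√82 − 1/√4161) = 10·14.0·(0.094929) = 13.2901 kWh/t
P_mill = W·ṁ = 13.2901·2046.4 = 27196.8 kW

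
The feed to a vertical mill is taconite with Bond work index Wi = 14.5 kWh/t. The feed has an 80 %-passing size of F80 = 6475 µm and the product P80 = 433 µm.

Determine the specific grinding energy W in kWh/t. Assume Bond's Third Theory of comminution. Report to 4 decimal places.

W = 5.1663 kWh/t

W_Bond = 10·Wi·(1/√P₈₀ − 1/√F₈₀)
1/√433 = 0.048057;  1/√6475 = 0.012427
W = 10·14.5·(0.048057 − 0.012427) = 5.1663 kWh/t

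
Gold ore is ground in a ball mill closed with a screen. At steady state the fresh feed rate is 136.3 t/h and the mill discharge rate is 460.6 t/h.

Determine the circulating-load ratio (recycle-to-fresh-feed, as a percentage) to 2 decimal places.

Discharge = new feed + return, hence
R = M − F = 460.6 − 136.3 = 324.3 t/h
CL = 100·R/F = 100·324.3/136.3 = 237.93 %

CL = 237.93 %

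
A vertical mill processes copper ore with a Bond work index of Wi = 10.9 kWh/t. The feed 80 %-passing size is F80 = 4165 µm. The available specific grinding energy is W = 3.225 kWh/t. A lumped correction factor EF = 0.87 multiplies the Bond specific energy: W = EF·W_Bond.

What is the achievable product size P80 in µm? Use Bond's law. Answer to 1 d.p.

W = 10 Wi (1/√P80 − 1/√F80)  [Bond]
W_Bond = W / EF = 3.225 / 0.87 = 3.7069 kWh/t
1/√P80 = 1/√F80 + W_Bond/(10·Wi)
  = 3.7069/(10·10.9) + 1/√4165 = 0.034008 + 0.015495 = 0.049503
P80 = (1/0.049503)² = 20.2007² = 408.07 µm

P80 = 408.1 µm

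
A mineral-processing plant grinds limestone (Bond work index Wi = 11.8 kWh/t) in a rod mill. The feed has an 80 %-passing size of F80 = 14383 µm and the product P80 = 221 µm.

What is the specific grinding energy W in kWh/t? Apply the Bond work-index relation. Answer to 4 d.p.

W = 10 Wi (1/√P80 − 1/√F80)  [Bond]
1/√221 = 0.067267;  1/√14383 = 0.008338
W = 10·11.8·(0.067267 − 0.008338) = 6.9536 kWh/t

W = 6.9536 kWh/t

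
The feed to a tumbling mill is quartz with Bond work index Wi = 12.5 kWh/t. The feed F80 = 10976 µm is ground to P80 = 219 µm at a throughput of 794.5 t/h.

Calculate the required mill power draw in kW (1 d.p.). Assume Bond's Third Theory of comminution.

P = 5763.0 kW

W = 10 Wi (1/√P80 − 1/√F80)  [Bond]
W = 10·12.5·(1/√219 − 1/√10976) = 10·12.5·(0.058029) = 7.2536 kWh/t
P_mill = W·ṁ = 7.2536·794.5 = 5763.0 kW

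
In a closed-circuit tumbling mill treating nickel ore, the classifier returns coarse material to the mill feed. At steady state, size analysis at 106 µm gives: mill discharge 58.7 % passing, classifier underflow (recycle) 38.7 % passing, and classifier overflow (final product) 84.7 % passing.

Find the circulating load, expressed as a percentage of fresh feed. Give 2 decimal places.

CL = 130.00 %

Classifier node, passing 106 µm:
d + r·d = r·u + o → r(d−u) = o−d
r = (84.7 − 58.7)/(58.7 − 38.7) = 26.0/20.0 = 1.3000
CL = 100·r = 130.00 %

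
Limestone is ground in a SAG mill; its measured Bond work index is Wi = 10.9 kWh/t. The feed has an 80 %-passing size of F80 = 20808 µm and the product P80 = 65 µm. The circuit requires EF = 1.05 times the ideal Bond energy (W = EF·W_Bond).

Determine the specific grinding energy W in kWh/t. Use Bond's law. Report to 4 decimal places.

W_Bond = 10·Wi·(1/√P₈₀ − 1/√F₈₀)
1/√65 = 0.124035;  1/√20808 = 0.006932
W = 10·10.9·(0.124035 − 0.006932) = 12.7642 kWh/t
W_actual = 1.05 × 12.7642 = 13.4024 kWh/t

W = 13.4024 kWh/t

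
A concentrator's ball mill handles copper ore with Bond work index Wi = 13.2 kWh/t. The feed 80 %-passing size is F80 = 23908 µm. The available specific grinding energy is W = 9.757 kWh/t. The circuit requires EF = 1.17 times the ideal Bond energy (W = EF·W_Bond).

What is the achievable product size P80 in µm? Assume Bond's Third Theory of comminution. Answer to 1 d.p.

P80 = 206.2 µm

Bond: W = 10·Wi·(1/√P80 − 1/√F80)
W_Bond = W / EF = 9.757 / 1.17 = 8.3393 kWh/t
P80^(−½) = W_Bond/(10 Wi) + F80^(−½)
  = 8.3393/(10·13.2) + 1/√23908 = 0.063177 + 0.006467 = 0.069644
P80 = (1/0.069644)² = 14.3587² = 206.17 µm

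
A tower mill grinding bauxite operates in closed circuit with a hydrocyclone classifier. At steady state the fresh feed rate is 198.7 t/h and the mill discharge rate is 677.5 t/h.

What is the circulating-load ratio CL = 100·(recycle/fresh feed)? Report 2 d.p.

CL = 240.97 %

Mill node: discharge = fresh + recycle.
R = M − F = 677.5 − 198.7 = 478.8 t/h
CL = 100·R/F = 100·478.8/198.7 = 240.97 %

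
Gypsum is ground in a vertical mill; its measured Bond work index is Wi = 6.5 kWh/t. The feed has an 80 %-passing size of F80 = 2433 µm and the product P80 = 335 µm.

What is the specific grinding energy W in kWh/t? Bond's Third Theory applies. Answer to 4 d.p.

W = 10·Wi·[P80^(−½) − F80^(−½)]
1/√335 = 0.054636;  1/√2433 = 0.020274
W = 10·6.5·(0.054636 − 0.020274) = 2.2336 kWh/t

W = 2.2336 kWh/t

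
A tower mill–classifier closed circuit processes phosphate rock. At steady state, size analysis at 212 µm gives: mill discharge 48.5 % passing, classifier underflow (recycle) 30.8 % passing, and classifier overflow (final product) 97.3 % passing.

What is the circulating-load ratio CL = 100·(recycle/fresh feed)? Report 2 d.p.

Two-product formula at 212 µm:
(1+r)·d = r·u + o ⇒ r = (o−d)/(d−u)
r = (97.3 − 48.5)/(48.5 − 30.8) = 48.8/17.7 = 2.7571
CL = 100·r = 275.71 %

CL = 275.71 %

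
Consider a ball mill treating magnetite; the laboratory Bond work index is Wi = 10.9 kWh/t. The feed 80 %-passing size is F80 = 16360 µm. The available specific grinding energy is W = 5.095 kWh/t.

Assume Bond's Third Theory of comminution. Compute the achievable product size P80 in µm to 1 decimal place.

P80 = 335.9 µm

W = 10 Wi (1/√P80 − 1/√F80)  [Bond]
⇒ 1/√P80 = W/(10·Wi) + 1/√F80
  = 5.0950/(10·10.9) + 1/√16360 = 0.046743 + 0.007818 = 0.054561
P80 = (1/0.054561)² = 18.3280² = 335.92 µm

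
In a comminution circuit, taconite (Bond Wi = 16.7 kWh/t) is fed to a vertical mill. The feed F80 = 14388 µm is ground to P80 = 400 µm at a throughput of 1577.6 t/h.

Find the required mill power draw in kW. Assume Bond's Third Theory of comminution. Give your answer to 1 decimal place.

W_Bond = 10·Wi·(1/√P₈₀ − 1/√F₈₀)
W = 10·16.7·(1/√400 − 1/√14388) = 10·16.7·(0.041663) = 6.9578 kWh/t
Power = W × throughput = 6.9578 kWh/t × 1577.6 t/h = 10976.6 kW

P = 10976.6 kW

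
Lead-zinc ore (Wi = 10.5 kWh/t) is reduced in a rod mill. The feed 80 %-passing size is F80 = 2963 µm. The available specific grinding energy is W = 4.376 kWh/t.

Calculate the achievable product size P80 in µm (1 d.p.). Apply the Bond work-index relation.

W = 10 Wi (1/√P80 − 1/√F80)  [Bond]
P80^(−½) = W/(10 Wi) + F80^(−½)
  = 4.3760/(10·10.5) + 1/√2963 = 0.041676 + 0.018371 = 0.060047
P80 = (1/0.060047)² = 16.6536² = 277.34 µm

P80 = 277.3 µm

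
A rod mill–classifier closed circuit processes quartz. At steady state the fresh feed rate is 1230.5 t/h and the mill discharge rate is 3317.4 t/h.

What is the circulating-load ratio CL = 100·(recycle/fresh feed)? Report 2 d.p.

M = F + R at steady state, so:
R = M − F = 3317.4 − 1230.5 = 2086.9 t/h
CL = 100·R/F = 100·2086.9/1230.5 = 169.60 %

CL = 169.60 %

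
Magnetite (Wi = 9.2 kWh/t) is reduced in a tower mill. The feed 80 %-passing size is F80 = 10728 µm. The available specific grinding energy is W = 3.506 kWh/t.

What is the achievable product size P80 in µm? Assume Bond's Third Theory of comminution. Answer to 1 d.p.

P80 = 438.3 µm

W_Bond = 10·Wi·(1/√P₈₀ − 1/√F₈₀)
⇒ 1/√P80 = W/(10·Wi) + 1/√F80
  = 3.5060/(10·9.2) + 1/√10728 = 0.038109 + 0.009655 = 0.047763
P80 = (1/0.047763)² = 20.9365² = 438.34 µm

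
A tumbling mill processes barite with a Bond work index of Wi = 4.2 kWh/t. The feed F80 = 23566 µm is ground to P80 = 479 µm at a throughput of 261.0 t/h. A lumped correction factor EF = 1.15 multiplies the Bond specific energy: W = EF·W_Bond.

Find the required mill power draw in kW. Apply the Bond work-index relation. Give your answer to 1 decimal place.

P = 493.9 kW

Bond:  W = 10 Wi (1/√P − 1/√F)
W = 10·4.2·(1/√479 − 1/√23566) = 10·4.2·(0.039177) = 1.6454 kWh/t
With EF = 1.15: W = 1.6454·1.15 = 1.8923 kWh/t
Power = W × throughput = 1.8923 kWh/t × 261.0 t/h = 493.9 kW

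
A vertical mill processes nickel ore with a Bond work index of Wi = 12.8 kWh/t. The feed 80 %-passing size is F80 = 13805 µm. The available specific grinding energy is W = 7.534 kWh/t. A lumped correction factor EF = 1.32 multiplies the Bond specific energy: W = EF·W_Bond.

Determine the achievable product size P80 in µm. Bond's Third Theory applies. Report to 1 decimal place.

P80 = 354.6 µm

W = 10 Wi / √P80 − 10 Wi / √F80
W_Bond = W / EF = 7.534 / 1.32 = 5.7076 kWh/t
P80^(−½) = W_Bond/(10 Wi) + F80^(−½)
  = 5.7076/(10·12.8) + 1/√13805 = 0.044590 + 0.008511 = 0.053101
P80 = (1/0.053101)² = 18.8319² = 354.64 µm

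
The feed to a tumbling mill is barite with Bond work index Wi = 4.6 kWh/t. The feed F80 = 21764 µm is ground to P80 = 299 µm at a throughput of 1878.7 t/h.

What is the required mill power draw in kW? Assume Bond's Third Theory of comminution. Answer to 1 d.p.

P = 4412.0 kW

W = 10·Wi·(P80^(-½) − F80^(-½))
W = 10·4.6·(1/√299 − 1/√21764) = 10·4.6·(0.051053) = 2.3484 kWh/t
Mill draw = 2.3484 × 1878.7 = 4412.0 kW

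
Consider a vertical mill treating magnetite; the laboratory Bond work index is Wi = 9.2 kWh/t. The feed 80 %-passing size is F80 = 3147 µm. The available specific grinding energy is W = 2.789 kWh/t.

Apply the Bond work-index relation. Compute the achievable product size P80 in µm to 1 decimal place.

P80 = 431.5 µm

Bond: W = 10·Wi·(1/√P80 − 1/√F80)
⇒ 1/√P80 = W/(10·Wi) + 1/√F80
  = 2.7890/(10·9.2) + 1/√3147 = 0.030315 + 0.017826 = 0.048141
P80 = (1/0.048141)² = 20.7723² = 431.49 µm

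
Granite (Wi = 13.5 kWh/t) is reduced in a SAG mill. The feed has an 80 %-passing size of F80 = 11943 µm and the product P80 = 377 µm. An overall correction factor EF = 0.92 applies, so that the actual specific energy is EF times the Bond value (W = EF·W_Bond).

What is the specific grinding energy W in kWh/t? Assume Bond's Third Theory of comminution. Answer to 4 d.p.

Bond:  W = 10 Wi (1/√P − 1/√F)
1/√377 = 0.051503;  1/√11943 = 0.009150
W = 10·13.5·(0.051503 − 0.009150) = 5.7175 kWh/t
Corrected W = EF·W_Bond = 0.92·5.7175 = 5.2601 kWh/t

W = 5.2601 kWh/t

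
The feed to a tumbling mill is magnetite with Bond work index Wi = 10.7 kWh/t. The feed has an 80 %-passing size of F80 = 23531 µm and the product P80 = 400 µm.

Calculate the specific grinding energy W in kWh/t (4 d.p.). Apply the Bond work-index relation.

W = 10 Wi (1/√P80 − 1/√F80)  [Bond]
1/√400 = 0.050000;  1/√23531 = 0.006519
W = 10·10.7·(0.050000 − 0.006519) = 4.6525 kWh/t

W = 4.6525 kWh/t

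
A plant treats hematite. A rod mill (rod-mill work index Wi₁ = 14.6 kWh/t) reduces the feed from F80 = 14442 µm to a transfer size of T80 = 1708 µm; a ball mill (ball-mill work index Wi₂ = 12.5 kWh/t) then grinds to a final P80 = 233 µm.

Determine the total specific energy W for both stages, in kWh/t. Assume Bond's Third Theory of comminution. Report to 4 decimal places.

W = 7.4823 kWh/t

Bond:  W = 10 Wi (1/√P − 1/√F)
Stage 1 (14442→1708 µm, Wi₁=14.6): W₁ = 10·14.6·(0.024197 − 0.008321) = 2.3178 kWh/t
Stage 2 (1708→233 µm, Wi₂=12.5): W₂ = 10·12.5·(0.065512 − 0.024197) = 5.1644 kWh/t
W = W₁ + W₂ = 2.3178 + 5.1644 = 7.4823 kWh/t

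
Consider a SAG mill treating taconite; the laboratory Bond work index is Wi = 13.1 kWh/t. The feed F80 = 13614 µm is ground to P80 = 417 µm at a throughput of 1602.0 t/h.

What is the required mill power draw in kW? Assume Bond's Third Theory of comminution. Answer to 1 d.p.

P = 8478.4 kW

Bond:  W = 10 Wi (1/√P − 1/√F)
W = 10·13.1·(1/√417 − 1/√13614) = 10·13.1·(0.040400) = 5.2924 kWh/t
P_mill = W·ṁ = 5.2924·1602.0 = 8478.4 kW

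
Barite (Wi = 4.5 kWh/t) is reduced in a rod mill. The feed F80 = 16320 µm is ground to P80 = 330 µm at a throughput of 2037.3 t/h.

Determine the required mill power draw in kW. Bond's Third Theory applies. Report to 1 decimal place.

W = 10 Wi (1/√P80 − 1/√F80)  [Bond]
W = 10·4.5·(1/√330 − 1/√16320) = 10·4.5·(0.047220) = 2.1249 kWh/t
P_mill = W·ṁ = 2.1249·2037.3 = 4329.1 kW

P = 4329.1 kW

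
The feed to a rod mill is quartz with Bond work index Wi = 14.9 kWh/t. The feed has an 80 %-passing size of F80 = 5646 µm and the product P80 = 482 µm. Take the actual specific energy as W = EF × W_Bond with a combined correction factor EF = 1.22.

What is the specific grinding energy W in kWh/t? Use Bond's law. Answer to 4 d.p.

W = 5.8606 kWh/t

W = 10 Wi (1/√P80 − 1/√F80)  [Bond]
1/√482 = 0.045549;  1/√5646 = 0.013309
W = 10·14.9·(0.045549 − 0.013309) = 4.8038 kWh/t
Apply correction: 4.8038 × 1.22 = 5.8606 kWh/t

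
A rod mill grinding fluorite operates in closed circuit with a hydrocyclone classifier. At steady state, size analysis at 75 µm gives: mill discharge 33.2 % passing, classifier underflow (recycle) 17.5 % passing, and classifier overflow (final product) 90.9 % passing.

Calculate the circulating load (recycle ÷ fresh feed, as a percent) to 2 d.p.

Balance %-passing 75 µm (r = R/F):
(1+r)d = ru + o → r = (o−d)/(d−u)
r = (90.9 − 33.2)/(33.2 − 17.5) = 57.7/15.7 = 3.6752
CL = 100·r = 367.52 %

CL = 367.52 %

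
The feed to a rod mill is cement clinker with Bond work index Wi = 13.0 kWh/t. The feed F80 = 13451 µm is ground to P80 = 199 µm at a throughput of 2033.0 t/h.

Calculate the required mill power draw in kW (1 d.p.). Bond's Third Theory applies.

W = 10·Wi·(P80^(-½) − F80^(-½))
W = 10·13.0·(1/√199 − 1/√13451) = 10·13.0·(0.062266) = 8.0946 kWh/t
Power = W × throughput = 8.0946 kWh/t × 2033.0 t/h = 16456.2 kW

P = 16456.2 kW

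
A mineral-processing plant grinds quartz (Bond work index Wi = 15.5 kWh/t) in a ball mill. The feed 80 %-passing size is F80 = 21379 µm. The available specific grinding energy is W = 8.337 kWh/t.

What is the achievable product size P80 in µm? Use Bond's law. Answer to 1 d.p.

P80 = 272.1 µm

W = 10 Wi (P80^-0.5 − F80^-0.5)
⇒ 1/√P80 = W/(10 Wi) + 1/√F80
  = 8.3370/(10·15.5) + 1/√21379 = 0.053787 + 0.006839 = 0.060626
P80 = (1/0.060626)² = 16.4945² = 272.07 µm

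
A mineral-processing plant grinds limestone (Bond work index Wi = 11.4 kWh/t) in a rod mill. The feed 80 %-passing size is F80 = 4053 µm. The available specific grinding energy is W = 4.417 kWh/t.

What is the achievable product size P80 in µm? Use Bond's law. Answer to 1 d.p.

P80 = 337.2 µm

W = 10 Wi / √P80 − 10 Wi / √F80
1/√P80 = 1/√F80 + W/(10·Wi)
  = 4.4170/(10·11.4) + 1/√4053 = 0.038746 + 0.015708 = 0.054453
P80 = (1/0.054453)² = 18.3644² = 337.25 µm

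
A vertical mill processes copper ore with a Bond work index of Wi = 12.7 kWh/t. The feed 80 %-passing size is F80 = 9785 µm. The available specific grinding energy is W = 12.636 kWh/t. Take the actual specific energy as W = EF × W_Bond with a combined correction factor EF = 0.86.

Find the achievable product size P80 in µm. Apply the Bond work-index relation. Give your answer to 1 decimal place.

W = 10 Wi (P80^-0.5 − F80^-0.5)
W_Bond = W / EF = 12.636 / 0.86 = 14.6930 kWh/t
⇒ 1/√P80 = W_Bond/(10·Wi) + 1/√F80
  = 14.6930/(10·12.7) + 1/√9785 = 0.115693 + 0.010109 = 0.125802
P80 = (1/0.125802)² = 7.9490² = 63.19 µm

P80 = 63.2 µm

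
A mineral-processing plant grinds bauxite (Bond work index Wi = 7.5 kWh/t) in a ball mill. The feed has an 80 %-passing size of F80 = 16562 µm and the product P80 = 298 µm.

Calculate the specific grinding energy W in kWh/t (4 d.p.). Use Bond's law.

W = 3.7619 kWh/t

W = 10 Wi / √P80 − 10 Wi / √F80
1/√298 = 0.057928;  1/√16562 = 0.007770
W = 10·7.5·(0.057928 − 0.007770) = 3.7619 kWh/t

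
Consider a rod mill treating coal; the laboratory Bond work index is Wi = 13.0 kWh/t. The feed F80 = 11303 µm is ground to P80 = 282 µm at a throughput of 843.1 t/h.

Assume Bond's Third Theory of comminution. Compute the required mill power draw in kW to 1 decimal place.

P = 5495.8 kW

W = 10·Wi·[P80^(−½) − F80^(−½)]
W = 10·13.0·(1/√282 − 1/√11303) = 10·13.0·(0.050143) = 6.5186 kWh/t
Mill draw = 6.5186 × 843.1 = 5495.8 kW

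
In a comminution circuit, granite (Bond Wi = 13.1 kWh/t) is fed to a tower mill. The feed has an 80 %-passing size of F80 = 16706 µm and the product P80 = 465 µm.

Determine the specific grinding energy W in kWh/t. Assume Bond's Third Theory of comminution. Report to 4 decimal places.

W_Bond = 10·Wi·(1/√P₈₀ − 1/√F₈₀)
1/√465 = 0.046374;  1/√16706 = 0.007737
W = 10·13.1·(0.046374 − 0.007737) = 5.0615 kWh/t

W = 5.0615 kWh/t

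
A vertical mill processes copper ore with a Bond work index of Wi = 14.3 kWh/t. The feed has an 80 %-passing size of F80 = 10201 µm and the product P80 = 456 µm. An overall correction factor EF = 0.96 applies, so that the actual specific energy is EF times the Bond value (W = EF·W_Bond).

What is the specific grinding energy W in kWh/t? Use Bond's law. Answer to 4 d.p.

Bond: W = 10·Wi·(1/√P80 − 1/√F80)
1/√456 = 0.046829;  1/√10201 = 0.009901
W = 10·14.3·(0.046829 − 0.009901) = 5.2807 kWh/t
Apply correction: 5.2807 × 0.96 = 5.0695 kWh/t

W = 5.0695 kWh/t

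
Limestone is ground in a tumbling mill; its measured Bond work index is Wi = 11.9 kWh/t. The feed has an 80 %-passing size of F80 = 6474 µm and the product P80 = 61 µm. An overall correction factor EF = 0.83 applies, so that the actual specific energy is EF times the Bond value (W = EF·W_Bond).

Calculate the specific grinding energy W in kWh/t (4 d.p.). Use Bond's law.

W = 11.4187 kWh/t

Bond:  W = 10 Wi (1/√P − 1/√F)
1/√61 = 0.128037;  1/√6474 = 0.012428
W = 10·11.9·(0.128037 − 0.012428) = 13.7574 kWh/t
With EF = 0.83: W = 13.7574·0.83 = 11.4187 kWh/t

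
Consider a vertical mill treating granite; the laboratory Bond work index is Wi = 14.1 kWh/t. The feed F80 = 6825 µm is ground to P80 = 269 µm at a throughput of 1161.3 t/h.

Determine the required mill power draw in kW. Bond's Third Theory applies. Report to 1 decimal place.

P = 8001.6 kW

W = 10·Wi·(P80^(-½) − F80^(-½))
W = 10·14.1·(1/√269 − 1/√6825) = 10·14.1·(0.048867) = 6.8902 kWh/t
Mill draw = 6.8902 × 1161.3 = 8001.6 kW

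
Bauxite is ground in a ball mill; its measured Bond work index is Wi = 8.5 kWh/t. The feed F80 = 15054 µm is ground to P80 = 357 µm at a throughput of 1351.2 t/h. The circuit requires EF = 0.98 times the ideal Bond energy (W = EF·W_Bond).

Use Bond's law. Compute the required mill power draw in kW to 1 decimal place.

W_Bond = 10·Wi·(1/√P₈₀ − 1/√F₈₀)
W = 10·8.5·(1/√357 − 1/√15054) = 10·8.5·(0.044775) = 3.8059 kWh/t
W_actual = 0.98 × 3.8059 = 3.7298 kWh/t
Power = W × throughput = 3.7298 kWh/t × 1351.2 t/h = 5039.7 kW

P = 5039.7 kW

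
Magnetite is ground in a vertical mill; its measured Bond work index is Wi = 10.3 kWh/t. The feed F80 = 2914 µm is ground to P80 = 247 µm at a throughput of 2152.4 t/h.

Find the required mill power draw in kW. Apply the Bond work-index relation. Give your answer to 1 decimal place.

W_Bond = 10·Wi·(1/√P₈₀ − 1/√F₈₀)
W = 10·10.3·(1/√247 − 1/√2914) = 10·10.3·(0.045104) = 4.6457 kWh/t
P = W·T = 4.6457·2152.4 = 9999.3 kW

P = 9999.3 kW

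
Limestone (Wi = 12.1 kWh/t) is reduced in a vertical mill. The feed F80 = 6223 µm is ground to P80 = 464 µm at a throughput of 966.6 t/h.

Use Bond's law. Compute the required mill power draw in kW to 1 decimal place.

Bond:  W = 10 Wi (1/√P − 1/√F)
W = 10·12.1·(1/√464 − 1/√6223) = 10·12.1·(0.033747) = 4.0834 kWh/t
Mill draw = 4.0834 × 966.6 = 3947.0 kW

P = 3947.0 kW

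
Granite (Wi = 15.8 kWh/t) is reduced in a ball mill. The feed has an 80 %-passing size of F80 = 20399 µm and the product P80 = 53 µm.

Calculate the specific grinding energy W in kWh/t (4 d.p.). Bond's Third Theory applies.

W = 20.5967 kWh/t

W_Bond = 10·Wi·(1/√P₈₀ − 1/√F₈₀)
1/√53 = 0.137361;  1/√20399 = 0.007002
W = 10·15.8·(0.137361 − 0.007002) = 20.5967 kWh/t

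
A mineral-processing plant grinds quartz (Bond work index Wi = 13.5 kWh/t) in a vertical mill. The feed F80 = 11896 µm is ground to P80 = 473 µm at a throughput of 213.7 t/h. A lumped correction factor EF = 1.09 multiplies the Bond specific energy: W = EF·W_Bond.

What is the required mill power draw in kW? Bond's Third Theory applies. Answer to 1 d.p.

W = 10 Wi (1/√P80 − 1/√F80)  [Bond]
W = 10·13.5·(1/√473 − 1/√11896) = 10·13.5·(0.036812) = 4.9696 kWh/t
With EF = 1.09: W = 4.9696·1.09 = 5.4168 kWh/t
P_mill = W·ṁ = 5.4168·213.7 = 1157.6 kW

P = 1157.6 kW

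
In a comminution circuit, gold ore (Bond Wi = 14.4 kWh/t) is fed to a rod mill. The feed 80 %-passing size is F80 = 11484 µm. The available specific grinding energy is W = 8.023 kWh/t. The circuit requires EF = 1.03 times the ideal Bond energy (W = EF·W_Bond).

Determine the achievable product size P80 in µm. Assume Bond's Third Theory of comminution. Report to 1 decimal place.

P80 = 248.6 µm

W = 10 Wi (P80^-0.5 − F80^-0.5)
W_Bond = W / EF = 8.023 / 1.03 = 7.7893 kWh/t
1/√P80 = 1/√F80 + W_Bond/(10·Wi)
  = 7.7893/(10·14.4) + 1/√11484 = 0.054093 + 0.009332 = 0.063424
P80 = (1/0.063424)² = 15.7669² = 248.59 µm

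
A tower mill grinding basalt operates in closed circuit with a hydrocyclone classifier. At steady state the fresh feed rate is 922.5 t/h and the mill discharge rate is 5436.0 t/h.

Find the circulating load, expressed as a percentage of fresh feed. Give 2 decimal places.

Steady state: M = F + R.
R = M − F = 5436.0 − 922.5 = 4513.5 t/h
CL = 100·R/F = 100·4513.5/922.5 = 489.27 %

CL = 489.27 %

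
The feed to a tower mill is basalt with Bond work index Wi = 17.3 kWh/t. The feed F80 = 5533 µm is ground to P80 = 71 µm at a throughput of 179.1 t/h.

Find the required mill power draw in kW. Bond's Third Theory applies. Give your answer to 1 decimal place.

P = 3260.6 kW

Bond: W = 10·Wi·(1/√P80 − 1/√F80)
W = 10·17.3·(1/√71 − 1/√5533) = 10·17.3·(0.105234) = 18.2056 kWh/t
Power = W × throughput = 18.2056 kWh/t × 179.1 t/h = 3260.6 kW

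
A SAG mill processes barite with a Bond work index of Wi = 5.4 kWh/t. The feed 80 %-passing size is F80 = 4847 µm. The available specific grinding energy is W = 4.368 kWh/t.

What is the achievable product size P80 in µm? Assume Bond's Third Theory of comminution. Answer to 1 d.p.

P80 = 110.2 µm

Bond: W = 10·Wi·(1/√P80 − 1/√F80)
⇒ 1/√P80 = W/(10·Wi) + 1/√F80
  = 4.3680/(10·5.4) + 1/√4847 = 0.080889 + 0.014364 = 0.095252
P80 = (1/0.095252)² = 10.4984² = 110.22 µm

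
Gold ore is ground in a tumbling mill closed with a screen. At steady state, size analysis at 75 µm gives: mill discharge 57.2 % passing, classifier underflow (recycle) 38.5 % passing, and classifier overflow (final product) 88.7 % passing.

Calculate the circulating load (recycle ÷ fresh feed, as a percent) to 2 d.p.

Balance %-passing 75 µm (r = R/F):
(1+r)d = ru + o → r = (o−d)/(d−u)
r = (88.7 − 57.2)/(57.2 − 38.5) = 31.5/18.7 = 1.6845
CL = 100·r = 168.45 %

CL = 168.45 %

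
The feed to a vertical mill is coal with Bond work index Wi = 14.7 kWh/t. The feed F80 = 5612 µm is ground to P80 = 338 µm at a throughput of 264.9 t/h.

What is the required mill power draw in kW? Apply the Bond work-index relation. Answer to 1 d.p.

P = 1598.3 kW

W = 10 Wi (1/√P80 − 1/√F80)  [Bond]
W = 10·14.7·(1/√338 − 1/√5612) = 10·14.7·(0.041044) = 6.0335 kWh/t
P = W·T = 6.0335·264.9 = 1598.3 kW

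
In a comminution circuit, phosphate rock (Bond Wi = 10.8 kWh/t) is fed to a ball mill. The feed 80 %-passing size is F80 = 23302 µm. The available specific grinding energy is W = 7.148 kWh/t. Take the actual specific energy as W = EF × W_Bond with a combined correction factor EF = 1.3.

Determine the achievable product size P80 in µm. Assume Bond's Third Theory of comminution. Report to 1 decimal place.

P80 = 302.9 µm

W = 10·Wi·[P80^(−½) − F80^(−½)]
W_Bond = W / EF = 7.148 / 1.3 = 5.4985 kWh/t
1/√P80 = 1/√F80 + W_Bond/(10·Wi)
  = 5.4985/(10·10.8) + 1/√23302 = 0.050912 + 0.006551 = 0.057463
P80 = (1/0.057463)² = 17.4026² = 302.85 µm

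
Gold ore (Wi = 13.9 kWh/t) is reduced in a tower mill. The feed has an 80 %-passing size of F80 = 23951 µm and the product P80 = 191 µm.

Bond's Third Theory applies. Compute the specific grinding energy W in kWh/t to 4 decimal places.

W = 10 Wi / √P80 − 10 Wi / √F80
1/√191 = 0.072357;  1/√23951 = 0.006462
W = 10·13.9·(0.072357 − 0.006462) = 9.1595 kWh/t

W = 9.1595 kWh/t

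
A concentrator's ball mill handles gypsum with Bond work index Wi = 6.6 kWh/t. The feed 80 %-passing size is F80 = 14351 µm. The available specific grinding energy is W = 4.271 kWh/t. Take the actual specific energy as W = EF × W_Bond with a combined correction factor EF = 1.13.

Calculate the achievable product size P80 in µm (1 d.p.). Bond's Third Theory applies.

P80 = 232.3 µm

W = 10·Wi·[P80^(−½) − F80^(−½)]
W_Bond = W / EF = 4.271 / 1.13 = 3.7796 kWh/t
P80^(−½) = W_Bond/(10 Wi) + F80^(−½)
  = 3.7796/(10·6.6) + 1/√14351 = 0.057267 + 0.008348 = 0.065615
P80 = (1/0.065615)² = 15.2404² = 232.27 µm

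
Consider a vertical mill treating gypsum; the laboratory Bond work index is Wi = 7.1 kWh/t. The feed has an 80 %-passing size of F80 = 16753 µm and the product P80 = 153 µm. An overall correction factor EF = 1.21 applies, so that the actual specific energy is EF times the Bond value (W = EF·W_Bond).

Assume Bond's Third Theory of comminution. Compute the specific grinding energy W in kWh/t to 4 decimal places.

W = 6.2817 kWh/t

W_Bond = 10·Wi·(1/√P₈₀ − 1/√F₈₀)
1/√153 = 0.080845;  1/√16753 = 0.007726
W = 10·7.1·(0.080845 − 0.007726) = 5.1915 kWh/t
With EF = 1.21: W = 5.1915·1.21 = 6.2817 kWh/t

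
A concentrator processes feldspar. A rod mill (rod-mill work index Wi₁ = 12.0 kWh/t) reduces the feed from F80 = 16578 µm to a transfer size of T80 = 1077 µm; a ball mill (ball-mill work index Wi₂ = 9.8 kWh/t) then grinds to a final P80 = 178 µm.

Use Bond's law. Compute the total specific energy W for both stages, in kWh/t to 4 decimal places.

W = 7.0838 kWh/t

W_Bond = 10·Wi·(1/√P₈₀ − 1/√F₈₀)
Stage 1 (16578→1077 µm, Wi₁=12.0): W₁ = 10·12.0·(0.030471 − 0.007767) = 2.7246 kWh/t
Stage 2 (1077→178 µm, Wi₂=9.8): W₂ = 10·9.8·(0.074953 − 0.030471) = 4.3592 kWh/t
W = W₁ + W₂ = 2.7246 + 4.3592 = 7.0838 kWh/t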